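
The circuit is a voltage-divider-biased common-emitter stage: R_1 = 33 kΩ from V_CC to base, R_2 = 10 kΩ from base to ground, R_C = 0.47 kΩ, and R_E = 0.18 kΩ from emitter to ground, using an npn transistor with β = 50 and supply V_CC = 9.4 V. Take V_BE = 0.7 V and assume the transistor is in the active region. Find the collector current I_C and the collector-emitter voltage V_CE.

I_C ≈ 4.4 mA, V_CE ≈ 6.5 V

Thevenize the base divider: V_Th = V_CC·R_2/(R_1+R_2) = 9.4×10/43 = 2.19 V, R_Th = R_1‖R_2 = 7.67 kΩ.
Base-emitter loop: V_Th = I_B·R_Th + V_BE + (β+1)I_B·R_E, so I_B = (2.19 − 0.7) / (7.67 + 51×0.18) = 0.0882 mA.
I_C = β·I_B = 50×0.0882 = 4.41 mA, and I_E = (β+1)I_B = 4.5 mA.
V_CE = V_CC − I_C·R_C − I_E·R_E = 9.4 − 4.41×0.47 − 4.5×0.18 = 6.52 V.
V_CE = 6.52 V > 0.2 V confirms active-region operation.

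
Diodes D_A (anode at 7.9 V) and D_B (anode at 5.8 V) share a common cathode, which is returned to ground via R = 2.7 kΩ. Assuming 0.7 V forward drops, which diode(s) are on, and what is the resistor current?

Only D_A conducts; I_R ≈ 2.7 mA

Assume both conduct. Then node N would need to be at both 7.9−0.7 = 7.2 V and 5.8−0.7 = 5.1 V, which is impossible.
Assume only D_A conducts: V_N = 7.9 − 0.7 = 7.2 V, so I_R = 7.2/2.7 = 2.67 mA.
Check D_B: its anode-to-cathode voltage is 5.8 − 7.2 = -1.4 V < 0.7 V, so it is off. The assumption is consistent.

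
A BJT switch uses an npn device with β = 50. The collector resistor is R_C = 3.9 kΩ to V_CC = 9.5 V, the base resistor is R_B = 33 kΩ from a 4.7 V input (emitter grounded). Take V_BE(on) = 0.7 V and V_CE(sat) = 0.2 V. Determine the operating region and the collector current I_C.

Assume active: I_B = (4.7 − 0.7)/33 = 0.121 mA, giving I_C = β·I_B = 6.06 mA.
But then V_CE = 9.5 − 6.06×3.9 = -14.1 V < V_CE(sat) = 0.2 V — impossible in the active region.
So the transistor is saturated. With V_CE = 0.2 V, I_C = (V_CC − 0.2)/R_C = 9.3/3.9 = 2.38 mA.
Check: β·I_B = 6.06 mA > I_C = 2.38 mA, confirming saturation.

saturation; I_C ≈ 2.4 mA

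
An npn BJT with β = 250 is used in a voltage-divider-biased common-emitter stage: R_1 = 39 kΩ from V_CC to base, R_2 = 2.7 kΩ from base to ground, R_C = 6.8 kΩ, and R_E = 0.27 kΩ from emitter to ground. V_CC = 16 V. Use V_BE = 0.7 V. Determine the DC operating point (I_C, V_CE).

Thevenize the base divider: V_Th = V_CC·R_2/(R_1+R_2) = 16×2.7/41.7 = 1.04 V, R_Th = R_1‖R_2 = 2.53 kΩ.
Base-emitter loop: V_Th = I_B·R_Th + V_BE + (β+1)I_B·R_E, so I_B = (1.04 − 0.7) / (2.53 + 251×0.27) = 0.00478 mA.
I_C = β·I_B = 250×0.00478 = 1.19 mA, and I_E = (β+1)I_B = 1.2 mA.
V_CE = V_CC − I_C·R_C − I_E·R_E = 16 − 1.19×6.8 − 1.2×0.27 = 7.55 V.
V_CE = 7.55 V > 0.2 V confirms active-region operation.

I_C ≈ 1.2 mA, V_CE ≈ 7.6 V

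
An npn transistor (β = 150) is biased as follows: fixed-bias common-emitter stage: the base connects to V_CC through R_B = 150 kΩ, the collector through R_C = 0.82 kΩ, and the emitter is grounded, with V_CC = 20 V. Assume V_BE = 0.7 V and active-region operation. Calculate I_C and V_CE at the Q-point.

I_C ≈ 19 mA, V_CE ≈ 4.2 V

Base loop: V_CC = I_B·R_B + V_BE, so I_B = (20 − 0.7)/150 kΩ = 0.129 mA.
In the active region I_C = β·I_B = 150 × 0.129 = 19.3 mA.
Collector loop: V_CE = V_CC − I_C·R_C = 20 − 19.3×0.82 = 4.17 V.
Since V_CE = 4.17 V > V_CE(sat) ≈ 0.2 V, the transistor is in the active region as assumed.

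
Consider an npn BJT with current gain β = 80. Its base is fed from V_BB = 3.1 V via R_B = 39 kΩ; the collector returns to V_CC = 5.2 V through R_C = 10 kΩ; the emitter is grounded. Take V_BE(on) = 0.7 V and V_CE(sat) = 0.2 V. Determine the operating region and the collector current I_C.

saturation; I_C ≈ 0.5 mA

Assume active: I_B = (3.1 − 0.7)/39 = 0.0615 mA, giving I_C = β·I_B = 4.92 mA.
But then V_CE = 5.2 − 4.92×10 = -44 V < V_CE(sat) = 0.2 V — impossible in the active region.
So the transistor is saturated. With V_CE = 0.2 V, I_C = (V_CC − 0.2)/R_C = 5/10 = 0.5 mA.
Check: β·I_B = 4.92 mA > I_C = 0.5 mA, confirming saturation.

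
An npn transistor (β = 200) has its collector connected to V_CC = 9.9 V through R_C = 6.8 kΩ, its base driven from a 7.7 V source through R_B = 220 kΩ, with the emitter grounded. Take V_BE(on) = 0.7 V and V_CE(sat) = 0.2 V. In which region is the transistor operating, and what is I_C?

saturation; I_C ≈ 1.4 mA

Assume active: I_B = (7.7 − 0.7)/220 = 0.0318 mA, giving I_C = β·I_B = 6.36 mA.
But then V_CE = 9.9 − 6.36×6.8 = -33.4 V < V_CE(sat) = 0.2 V — impossible in the active region.
So the transistor is saturated. With V_CE = 0.2 V, I_C = (V_CC − 0.2)/R_C = 9.7/6.8 = 1.43 mA.
Check: β·I_B = 6.36 mA > I_C = 1.43 mA, confirming saturation.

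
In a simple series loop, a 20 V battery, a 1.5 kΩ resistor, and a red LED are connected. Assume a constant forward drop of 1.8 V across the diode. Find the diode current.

KVL around the loop: 20 = V_D + I·R = 1.8 + I × 1.5 kΩ.
So I = (20 − 1.8) / 1.5 kΩ = 18.2 / 1.5 = 12.1 mA.

I ≈ 12 mA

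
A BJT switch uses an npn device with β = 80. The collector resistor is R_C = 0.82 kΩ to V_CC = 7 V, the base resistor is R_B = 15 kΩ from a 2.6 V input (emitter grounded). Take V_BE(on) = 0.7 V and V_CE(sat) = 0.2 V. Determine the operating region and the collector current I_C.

Assume active: I_B = (2.6 − 0.7)/15 = 0.127 mA, giving I_C = β·I_B = 10.1 mA.
But then V_CE = 7 − 10.1×0.82 = -1.31 V < V_CE(sat) = 0.2 V — impossible in the active region.
So the transistor is saturated. With V_CE = 0.2 V, I_C = (V_CC − 0.2)/R_C = 6.8/0.82 = 8.29 mA.
Check: β·I_B = 10.1 mA > I_C = 8.29 mA, confirming saturation.

saturation; I_C ≈ 8.3 mA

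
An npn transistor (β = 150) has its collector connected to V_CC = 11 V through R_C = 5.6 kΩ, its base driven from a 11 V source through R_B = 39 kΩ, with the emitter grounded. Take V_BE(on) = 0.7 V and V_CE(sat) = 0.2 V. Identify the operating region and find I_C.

Assume active: I_B = (11 − 0.7)/39 = 0.264 mA, giving I_C = β·I_B = 39.6 mA.
But then V_CE = 11 − 39.6×5.6 = -211 V < V_CE(sat) = 0.2 V — impossible in the active region.
So the transistor is saturated. With V_CE = 0.2 V, I_C = (V_CC − 0.2)/R_C = 10.8/5.6 = 1.93 mA.
Check: β·I_B = 39.6 mA > I_C = 1.93 mA, confirming saturation.

saturation; I_C ≈ 1.9 mA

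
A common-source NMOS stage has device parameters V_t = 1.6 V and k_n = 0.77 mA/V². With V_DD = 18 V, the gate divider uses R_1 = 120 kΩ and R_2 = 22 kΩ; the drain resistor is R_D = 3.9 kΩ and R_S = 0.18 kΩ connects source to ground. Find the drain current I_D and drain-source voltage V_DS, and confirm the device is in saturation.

I_D ≈ 0.47 mA, V_DS ≈ 16 V

V_G = V_DD·R_2/(R_1+R_2) = 18×22/142 = 2.79 V.
Assume saturation: I_D = (k_n/2)(V_GS − V_t)² with V_GS = V_G − I_D·R_S = 2.79 − 0.18·I_D.
Substituting gives 0.0125·I_D² − 1.16·I_D + 0.544 = 0, with roots I_D = 0.469 or 92.9 mA.
The root I_D = 92.9 mA gives V_GS = -13.9 V ≤ V_t, so take I_D = 0.469 mA.
Then V_GS = 2.7 V and V_DS = V_DD − I_D(R_D+R_S) = 18 − 0.469×4.08 = 16.1 V.
Saturation requires V_DS ≥ V_GS − V_t = 1.1 V; 16.1 ≥ 1.1 ✓.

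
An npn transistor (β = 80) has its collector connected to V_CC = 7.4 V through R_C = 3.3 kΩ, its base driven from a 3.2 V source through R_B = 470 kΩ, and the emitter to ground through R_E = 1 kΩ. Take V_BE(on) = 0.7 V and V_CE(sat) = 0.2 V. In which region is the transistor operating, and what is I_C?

Assume active. Base-emitter loop: I_B = (V_BB − V_BE)/(R_B + (β+1)R_E) = (3.2 − 0.7)/(470 + 81×1) = 0.00454 mA.
I_C = β·I_B = 80×0.00454 = 0.363 mA.
V_CE = V_CC − I_C·R_C − I_E·R_E = 7.4 − 0.363×3.3 − 0.368×1 = 5.83 V > V_CE(sat), so the active-region assumption holds.

active; I_C ≈ 0.36 mA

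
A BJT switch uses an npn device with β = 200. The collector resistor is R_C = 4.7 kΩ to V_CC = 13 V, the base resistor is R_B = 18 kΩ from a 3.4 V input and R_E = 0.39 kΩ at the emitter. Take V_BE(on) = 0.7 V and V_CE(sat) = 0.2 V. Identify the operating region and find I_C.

Assume active: I_B = (3.4 − 0.7)/(18 + 201×0.39) = 0.028 mA, I_C = β·I_B = 5.6 mA.
Then V_CE = 13 − 5.6×4.7 − 5.63×0.39 = -15.5 V < 0.2 V — the active assumption fails.
Re-solve with V_CE = 0.2 V. KCL at the emitter: V_E/R_E = (V_BB−0.7−V_E)/R_B + (V_CC−0.2−V_E)/R_C, giving V_E = 1.01 V.
I_C = (V_CC − 0.2 − V_E)/R_C = (12.8 − 1.01)/4.7 = 2.51 mA.
Check: I_B = (2.7 − 1.01)/18 = 0.0936 mA, and β·I_B = 18.7 mA > I_C, confirming saturation.

saturation; I_C ≈ 2.5 mA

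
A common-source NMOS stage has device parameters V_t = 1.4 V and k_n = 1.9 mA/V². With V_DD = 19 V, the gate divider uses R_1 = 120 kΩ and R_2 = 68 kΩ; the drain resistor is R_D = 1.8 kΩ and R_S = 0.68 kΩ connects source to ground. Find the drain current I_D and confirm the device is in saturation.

V_G = V_DD·R_2/(R_1+R_2) = 19×68/188 = 6.87 V.
Assume saturation: I_D = (k_n/2)(V_GS − V_t)² with V_GS = V_G − I_D·R_S = 6.87 − 0.68·I_D.
Substituting gives 0.439·I_D² − 8.07·I_D + 28.4 = 0, with roots I_D = 4.76 or 13.6 mA.
The root I_D = 13.6 mA gives V_GS = -2.39 V ≤ V_t, so take I_D = 4.76 mA.
Then V_GS = 3.64 V and V_DS = V_DD − I_D(R_D+R_S) = 19 − 4.76×2.48 = 7.2 V.
Saturation requires V_DS ≥ V_GS − V_t = 2.24 V; 7.2 ≥ 2.24 ✓.

I_D ≈ 4.8 mA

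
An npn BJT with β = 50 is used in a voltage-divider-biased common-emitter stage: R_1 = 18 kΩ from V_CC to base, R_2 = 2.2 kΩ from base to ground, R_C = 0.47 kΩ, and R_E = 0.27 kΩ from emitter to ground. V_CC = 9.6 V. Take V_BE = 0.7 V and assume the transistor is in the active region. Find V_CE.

V_CE ≈ 8.8 V

Thevenize the base divider: V_Th = V_CC·R_2/(R_1+R_2) = 9.6×2.2/20.2 = 1.05 V, R_Th = R_1‖R_2 = 1.96 kΩ.
Base-emitter loop: V_Th = I_B·R_Th + V_BE + (β+1)I_B·R_E, so I_B = (1.05 − 0.7) / (1.96 + 51×0.27) = 0.022 mA.
I_C = β·I_B = 50×0.022 = 1.1 mA, and I_E = (β+1)I_B = 1.12 mA.
V_CE = V_CC − I_C·R_C − I_E·R_E = 9.6 − 1.1×0.47 − 1.12×0.27 = 8.78 V.
V_CE = 8.78 V > 0.2 V confirms active-region operation.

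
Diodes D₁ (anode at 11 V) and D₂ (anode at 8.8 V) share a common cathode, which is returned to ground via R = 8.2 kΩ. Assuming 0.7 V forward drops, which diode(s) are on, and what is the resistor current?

Assume both conduct. Then node N would need to be at both 11−0.7 = 10.3 V and 8.8−0.7 = 8.1 V, which is impossible.
Assume only D₁ conducts: V_N = 11 − 0.7 = 10.3 V, so I_R = 10.3/8.2 = 1.26 mA.
Check D₂: its anode-to-cathode voltage is 8.8 − 10.3 = -1.5 V < 0.7 V, so it is off. The assumption is consistent.

Only D₁ conducts; I_R ≈ 1.3 mA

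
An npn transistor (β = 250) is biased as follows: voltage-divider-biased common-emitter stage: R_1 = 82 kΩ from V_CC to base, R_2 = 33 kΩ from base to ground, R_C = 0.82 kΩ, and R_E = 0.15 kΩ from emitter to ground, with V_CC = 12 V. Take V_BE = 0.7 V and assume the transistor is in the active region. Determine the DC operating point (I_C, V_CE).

I_C ≈ 11 mA, V_CE ≈ 1.1 V

Thevenize the base divider: V_Th = V_CC·R_2/(R_1+R_2) = 12×33/115 = 3.44 V, R_Th = R_1‖R_2 = 23.5 kΩ.
Base-emitter loop: V_Th = I_B·R_Th + V_BE + (β+1)I_B·R_E, so I_B = (3.44 − 0.7) / (23.5 + 251×0.15) = 0.0448 mA.
I_C = β·I_B = 250×0.0448 = 11.2 mA, and I_E = (β+1)I_B = 11.3 mA.
V_CE = V_CC − I_C·R_C − I_E·R_E = 12 − 11.2×0.82 − 11.3×0.15 = 1.12 V.
V_CE = 1.12 V > 0.2 V confirms active-region operation.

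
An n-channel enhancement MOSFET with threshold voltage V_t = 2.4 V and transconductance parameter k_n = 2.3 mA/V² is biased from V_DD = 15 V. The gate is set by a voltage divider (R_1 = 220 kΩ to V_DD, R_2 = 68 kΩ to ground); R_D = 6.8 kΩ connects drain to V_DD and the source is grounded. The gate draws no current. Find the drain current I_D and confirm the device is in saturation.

I_D ≈ 1.5 mA

V_G = V_DD·R_2/(R_1+R_2) = 15×68/288 = 3.54 V. With the source grounded, V_GS = V_G = 3.54 V.
Assume saturation: I_D = (k_n/2)(V_GS − V_t)² = (2.3/2)×(3.54 − 2.4)² = 1.15×1.14² = 1.5 mA.
V_DS = V_DD − I_D·R_D = 15 − 1.5×6.8 = 4.81 V.
Saturation requires V_DS ≥ V_GS − V_t = 1.14 V; 4.81 ≥ 1.14 ✓.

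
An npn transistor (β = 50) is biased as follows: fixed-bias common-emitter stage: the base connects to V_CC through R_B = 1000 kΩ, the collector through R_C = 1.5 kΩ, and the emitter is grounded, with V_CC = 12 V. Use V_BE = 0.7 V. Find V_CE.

Base loop: V_CC = I_B·R_B + V_BE, so I_B = (12 − 0.7)/1000 kΩ = 0.0113 mA.
In the active region I_C = β·I_B = 50 × 0.0113 = 0.565 mA.
Collector loop: V_CE = V_CC − I_C·R_C = 12 − 0.565×1.5 = 11.2 V.
Since V_CE = 11.2 V > V_CE(sat) ≈ 0.2 V, the transistor is in the active region as assumed.

V_CE ≈ 11 V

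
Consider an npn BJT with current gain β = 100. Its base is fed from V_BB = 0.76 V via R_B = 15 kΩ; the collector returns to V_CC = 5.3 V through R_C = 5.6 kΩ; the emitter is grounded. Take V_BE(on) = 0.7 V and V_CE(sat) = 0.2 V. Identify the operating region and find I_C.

active; I_C ≈ 0.4 mA

Assume active. Base-emitter loop: I_B = (V_BB − V_BE)/R_B = (0.76 − 0.7)/15 = 0.004 mA.
I_C = β·I_B = 100×0.004 = 0.4 mA.
V_CE = V_CC − I_C·R_C = 5.3 − 0.4×5.6 = 3.06 V > V_CE(sat), so the active-region assumption holds.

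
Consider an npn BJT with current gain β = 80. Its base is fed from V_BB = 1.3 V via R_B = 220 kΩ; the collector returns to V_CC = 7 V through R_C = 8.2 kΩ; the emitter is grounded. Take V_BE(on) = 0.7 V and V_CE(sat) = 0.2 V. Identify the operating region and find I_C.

active; I_C ≈ 0.22 mA

Assume active. Base-emitter loop: I_B = (V_BB − V_BE)/R_B = (1.3 − 0.7)/220 = 0.00273 mA.
I_C = β·I_B = 80×0.00273 = 0.218 mA.
V_CE = V_CC − I_C·R_C = 7 − 0.218×8.2 = 5.21 V > V_CE(sat), so the active-region assumption holds.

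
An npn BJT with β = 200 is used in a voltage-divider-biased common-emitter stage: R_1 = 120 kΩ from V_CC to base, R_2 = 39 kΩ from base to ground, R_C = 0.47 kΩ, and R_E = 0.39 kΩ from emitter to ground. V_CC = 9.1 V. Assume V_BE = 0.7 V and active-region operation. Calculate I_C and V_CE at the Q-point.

Thevenize the base divider: V_Th = V_CC·R_2/(R_1+R_2) = 9.1×39/159 = 2.23 V, R_Th = R_1‖R_2 = 29.4 kΩ.
Base-emitter loop: V_Th = I_B·R_Th + V_BE + (β+1)I_B·R_E, so I_B = (2.23 − 0.7) / (29.4 + 201×0.39) = 0.0142 mA.
I_C = β·I_B = 200×0.0142 = 2.84 mA, and I_E = (β+1)I_B = 2.86 mA.
V_CE = V_CC − I_C·R_C − I_E·R_E = 9.1 − 2.84×0.47 − 2.86×0.39 = 6.65 V.
V_CE = 6.65 V > 0.2 V confirms active-region operation.

I_C ≈ 2.8 mA, V_CE ≈ 6.7 V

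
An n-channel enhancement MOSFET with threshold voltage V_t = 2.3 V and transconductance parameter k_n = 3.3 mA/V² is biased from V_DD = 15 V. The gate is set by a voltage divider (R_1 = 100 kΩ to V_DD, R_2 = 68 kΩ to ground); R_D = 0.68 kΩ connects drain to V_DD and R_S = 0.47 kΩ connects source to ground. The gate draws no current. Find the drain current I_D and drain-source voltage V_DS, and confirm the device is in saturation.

I_D ≈ 4.5 mA, V_DS ≈ 9.8 V

V_G = V_DD·R_2/(R_1+R_2) = 15×68/168 = 6.07 V.
Assume saturation: I_D = (k_n/2)(V_GS − V_t)² with V_GS = V_G − I_D·R_S = 6.07 − 0.47·I_D.
Substituting gives 0.364·I_D² − 6.85·I_D + 23.5 = 0, with roots I_D = 4.51 or 14.3 mA.
The root I_D = 14.3 mA gives V_GS = -0.642 V ≤ V_t, so take I_D = 4.51 mA.
Then V_GS = 3.95 V and V_DS = V_DD − I_D(R_D+R_S) = 15 − 4.51×1.15 = 9.82 V.
Saturation requires V_DS ≥ V_GS − V_t = 1.65 V; 9.82 ≥ 1.65 ✓.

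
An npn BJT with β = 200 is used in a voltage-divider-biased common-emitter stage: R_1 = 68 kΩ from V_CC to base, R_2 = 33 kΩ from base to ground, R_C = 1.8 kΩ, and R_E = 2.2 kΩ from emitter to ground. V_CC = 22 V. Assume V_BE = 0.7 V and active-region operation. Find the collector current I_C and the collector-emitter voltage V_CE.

Thevenize the base divider: V_Th = V_CC·R_2/(R_1+R_2) = 22×33/101 = 7.19 V, R_Th = R_1‖R_2 = 22.2 kΩ.
Base-emitter loop: V_Th = I_B·R_Th + V_BE + (β+1)I_B·R_E, so I_B = (7.19 − 0.7) / (22.2 + 201×2.2) = 0.014 mA.
I_C = β·I_B = 200×0.014 = 2.79 mA, and I_E = (β+1)I_B = 2.81 mA.
V_CE = V_CC − I_C·R_C − I_E·R_E = 22 − 2.79×1.8 − 2.81×2.2 = 10.8 V.
V_CE = 10.8 V > 0.2 V confirms active-region operation.

I_C ≈ 2.8 mA, V_CE ≈ 11 V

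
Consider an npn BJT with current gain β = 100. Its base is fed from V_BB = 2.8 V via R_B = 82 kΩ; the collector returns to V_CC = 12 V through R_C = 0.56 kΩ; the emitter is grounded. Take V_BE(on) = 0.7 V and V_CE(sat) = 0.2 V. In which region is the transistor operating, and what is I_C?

active; I_C ≈ 2.6 mA

Assume active. Base-emitter loop: I_B = (V_BB − V_BE)/R_B = (2.8 − 0.7)/82 = 0.0256 mA.
I_C = β·I_B = 100×0.0256 = 2.56 mA.
V_CE = V_CC − I_C·R_C = 12 − 2.56×0.56 = 10.6 V > V_CE(sat), so the active-region assumption holds.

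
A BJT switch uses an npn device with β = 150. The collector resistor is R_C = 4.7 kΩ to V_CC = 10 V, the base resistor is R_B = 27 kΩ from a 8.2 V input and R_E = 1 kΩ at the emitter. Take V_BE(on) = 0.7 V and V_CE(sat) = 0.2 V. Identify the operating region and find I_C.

Assume active: I_B = (8.2 − 0.7)/(27 + 151×1) = 0.0421 mA, I_C = β·I_B = 6.32 mA.
Then V_CE = 10 − 6.32×4.7 − 6.36×1 = -26.1 V < 0.2 V — the active assumption fails.
Re-solve with V_CE = 0.2 V. KCL at the emitter: V_E/R_E = (V_BB−0.7−V_E)/R_B + (V_CC−0.2−V_E)/R_C, giving V_E = 1.89 V.
I_C = (V_CC − 0.2 − V_E)/R_C = (9.8 − 1.89)/4.7 = 1.68 mA.
Check: I_B = (7.5 − 1.89)/27 = 0.208 mA, and β·I_B = 31.2 mA > I_C, confirming saturation.

saturation; I_C ≈ 1.7 mA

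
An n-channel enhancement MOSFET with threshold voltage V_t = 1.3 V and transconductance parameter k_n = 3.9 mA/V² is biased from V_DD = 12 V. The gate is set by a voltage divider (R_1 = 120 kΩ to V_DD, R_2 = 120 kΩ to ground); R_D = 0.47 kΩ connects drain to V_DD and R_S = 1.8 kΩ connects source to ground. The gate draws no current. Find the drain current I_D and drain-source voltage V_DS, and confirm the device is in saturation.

V_G = V_DD·R_2/(R_1+R_2) = 12×120/240 = 6 V.
Assume saturation: I_D = (k_n/2)(V_GS − V_t)² with V_GS = V_G − I_D·R_S = 6 − 1.8·I_D.
Substituting gives 6.32·I_D² − 34·I_D + 43.1 = 0, with roots I_D = 2.04 or 3.34 mA.
The root I_D = 3.34 mA gives V_GS = -0.00835 V ≤ V_t, so take I_D = 2.04 mA.
Then V_GS = 2.32 V and V_DS = V_DD − I_D(R_D+R_S) = 12 − 2.04×2.27 = 7.36 V.
Saturation requires V_DS ≥ V_GS − V_t = 1.02 V; 7.36 ≥ 1.02 ✓.

I_D ≈ 2 mA, V_DS ≈ 7.4 V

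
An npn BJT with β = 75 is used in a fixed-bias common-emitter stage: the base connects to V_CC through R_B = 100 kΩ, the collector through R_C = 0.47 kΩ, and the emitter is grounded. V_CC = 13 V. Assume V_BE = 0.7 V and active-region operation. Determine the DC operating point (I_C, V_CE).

Base loop: V_CC = I_B·R_B + V_BE, so I_B = (13 − 0.7)/100 kΩ = 0.123 mA.
In the active region I_C = β·I_B = 75 × 0.123 = 9.23 mA.
Collector loop: V_CE = V_CC − I_C·R_C = 13 − 9.23×0.47 = 8.66 V.
Since V_CE = 8.66 V > V_CE(sat) ≈ 0.2 V, the transistor is in the active region as assumed.

I_C ≈ 9.2 mA, V_CE ≈ 8.7 V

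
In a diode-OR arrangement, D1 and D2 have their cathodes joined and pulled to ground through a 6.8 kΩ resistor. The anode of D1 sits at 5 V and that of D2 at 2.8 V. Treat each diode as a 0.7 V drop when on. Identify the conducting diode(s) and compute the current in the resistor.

Assume both conduct. Then node N would need to be at both 5−0.7 = 4.3 V and 2.8−0.7 = 2.1 V, which is impossible.
Assume only D1 conducts: V_N = 5 − 0.7 = 4.3 V, so I_R = 4.3/6.8 = 0.632 mA.
Check D2: its anode-to-cathode voltage is 2.8 − 4.3 = -1.5 V < 0.7 V, so it is off. The assumption is consistent.

Only D1 conducts; I_R ≈ 0.63 mA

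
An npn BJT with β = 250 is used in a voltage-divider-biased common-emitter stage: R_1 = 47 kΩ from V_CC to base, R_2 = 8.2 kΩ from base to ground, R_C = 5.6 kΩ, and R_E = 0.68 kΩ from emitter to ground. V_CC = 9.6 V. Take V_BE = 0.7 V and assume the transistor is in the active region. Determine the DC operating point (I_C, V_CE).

I_C ≈ 1 mA, V_CE ≈ 3.2 V

Thevenize the base divider: V_Th = V_CC·R_2/(R_1+R_2) = 9.6×8.2/55.2 = 1.43 V, R_Th = R_1‖R_2 = 6.98 kΩ.
Base-emitter loop: V_Th = I_B·R_Th + V_BE + (β+1)I_B·R_E, so I_B = (1.43 − 0.7) / (6.98 + 251×0.68) = 0.00409 mA.
I_C = β·I_B = 250×0.00409 = 1.02 mA, and I_E = (β+1)I_B = 1.03 mA.
V_CE = V_CC − I_C·R_C − I_E·R_E = 9.6 − 1.02×5.6 − 1.03×0.68 = 3.18 V.
V_CE = 3.18 V > 0.2 V confirms active-region operation.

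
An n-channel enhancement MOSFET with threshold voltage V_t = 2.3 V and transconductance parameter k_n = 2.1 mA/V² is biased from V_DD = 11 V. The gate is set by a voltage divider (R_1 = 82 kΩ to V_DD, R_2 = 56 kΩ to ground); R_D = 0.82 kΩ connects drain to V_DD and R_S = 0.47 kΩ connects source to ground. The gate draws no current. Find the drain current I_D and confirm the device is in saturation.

V_G = V_DD·R_2/(R_1+R_2) = 11×56/138 = 4.46 V.
Assume saturation: I_D = (k_n/2)(V_GS − V_t)² with V_GS = V_G − I_D·R_S = 4.46 − 0.47·I_D.
Substituting gives 0.232·I_D² − 3.14·I_D + 4.92 = 0, with roots I_D = 1.81 or 11.7 mA.
The root I_D = 11.7 mA gives V_GS = -1.04 V ≤ V_t, so take I_D = 1.81 mA.
Then V_GS = 3.61 V and V_DS = V_DD − I_D(R_D+R_S) = 11 − 1.81×1.29 = 8.66 V.
Saturation requires V_DS ≥ V_GS − V_t = 1.31 V; 8.66 ≥ 1.31 ✓.

I_D ≈ 1.8 mA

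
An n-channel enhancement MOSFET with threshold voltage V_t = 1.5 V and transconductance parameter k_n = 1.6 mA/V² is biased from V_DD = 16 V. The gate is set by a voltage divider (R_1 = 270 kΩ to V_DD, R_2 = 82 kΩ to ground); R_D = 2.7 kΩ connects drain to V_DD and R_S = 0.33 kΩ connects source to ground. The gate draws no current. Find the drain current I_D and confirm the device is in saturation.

I_D ≈ 2 mA

V_G = V_DD·R_2/(R_1+R_2) = 16×82/352 = 3.73 V.
Assume saturation: I_D = (k_n/2)(V_GS − V_t)² with V_GS = V_G − I_D·R_S = 3.73 − 0.33·I_D.
Substituting gives 0.0871·I_D² − 2.18·I_D + 3.97 = 0, with roots I_D = 1.98 or 23 mA.
The root I_D = 23 mA gives V_GS = -3.86 V ≤ V_t, so take I_D = 1.98 mA.
Then V_GS = 3.07 V and V_DS = V_DD − I_D(R_D+R_S) = 16 − 1.98×3.03 = 10 V.
Saturation requires V_DS ≥ V_GS − V_t = 1.57 V; 10 ≥ 1.57 ✓.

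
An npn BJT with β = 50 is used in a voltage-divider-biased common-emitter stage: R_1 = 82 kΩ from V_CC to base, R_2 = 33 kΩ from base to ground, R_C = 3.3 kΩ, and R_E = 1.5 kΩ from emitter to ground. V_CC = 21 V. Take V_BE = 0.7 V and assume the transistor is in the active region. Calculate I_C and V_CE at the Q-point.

Thevenize the base divider: V_Th = V_CC·R_2/(R_1+R_2) = 21×33/115 = 6.03 V, R_Th = R_1‖R_2 = 23.5 kΩ.
Base-emitter loop: V_Th = I_B·R_Th + V_BE + (β+1)I_B·R_E, so I_B = (6.03 − 0.7) / (23.5 + 51×1.5) = 0.0532 mA.
I_C = β·I_B = 50×0.0532 = 2.66 mA, and I_E = (β+1)I_B = 2.72 mA.
V_CE = V_CC − I_C·R_C − I_E·R_E = 21 − 2.66×3.3 − 2.72×1.5 = 8.14 V.
V_CE = 8.14 V > 0.2 V confirms active-region operation.

I_C ≈ 2.7 mA, V_CE ≈ 8.1 V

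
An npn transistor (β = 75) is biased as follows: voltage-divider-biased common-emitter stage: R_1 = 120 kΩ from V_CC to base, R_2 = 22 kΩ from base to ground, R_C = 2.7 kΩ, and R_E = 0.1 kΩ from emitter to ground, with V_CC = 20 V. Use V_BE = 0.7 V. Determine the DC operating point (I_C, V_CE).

Thevenize the base divider: V_Th = V_CC·R_2/(R_1+R_2) = 20×22/142 = 3.1 V, R_Th = R_1‖R_2 = 18.6 kΩ.
Base-emitter loop: V_Th = I_B·R_Th + V_BE + (β+1)I_B·R_E, so I_B = (3.1 − 0.7) / (18.6 + 76×0.1) = 0.0916 mA.
I_C = β·I_B = 75×0.0916 = 6.87 mA, and I_E = (β+1)I_B = 6.96 mA.
V_CE = V_CC − I_C·R_C − I_E·R_E = 20 − 6.87×2.7 − 6.96×0.1 = 0.759 V.
V_CE = 0.759 V > 0.2 V confirms active-region operation.

I_C ≈ 6.9 mA, V_CE ≈ 0.76 V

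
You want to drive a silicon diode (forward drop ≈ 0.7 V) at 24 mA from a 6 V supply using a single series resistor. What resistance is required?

R ≈ 0.22 kΩ

The resistor drops V_S − V_D = 6 − 0.7 = 5.3 V at 24 mA.
R = 5.3 V / 24 mA = 0.221 kΩ.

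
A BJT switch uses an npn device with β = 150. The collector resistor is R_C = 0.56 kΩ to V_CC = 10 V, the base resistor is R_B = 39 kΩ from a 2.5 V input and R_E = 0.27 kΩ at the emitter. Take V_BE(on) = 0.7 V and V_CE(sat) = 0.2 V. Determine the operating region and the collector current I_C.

Assume active. Base-emitter loop: I_B = (V_BB − V_BE)/(R_B + (β+1)R_E) = (2.5 − 0.7)/(39 + 151×0.27) = 0.0226 mA.
I_C = β·I_B = 150×0.0226 = 3.38 mA.
V_CE = V_CC − I_C·R_C − I_E·R_E = 10 − 3.38×0.56 − 3.41×0.27 = 7.18 V > V_CE(sat), so the active-region assumption holds.

active; I_C ≈ 3.4 mA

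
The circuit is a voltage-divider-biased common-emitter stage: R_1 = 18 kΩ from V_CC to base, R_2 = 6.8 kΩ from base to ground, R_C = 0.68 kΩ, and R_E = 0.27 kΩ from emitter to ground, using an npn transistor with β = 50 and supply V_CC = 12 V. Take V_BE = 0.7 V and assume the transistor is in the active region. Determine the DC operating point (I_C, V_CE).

I_C ≈ 6.9 mA, V_CE ≈ 5.4 V

Thevenize the base divider: V_Th = V_CC·R_2/(R_1+R_2) = 12×6.8/24.8 = 3.29 V, R_Th = R_1‖R_2 = 4.94 kΩ.
Base-emitter loop: V_Th = I_B·R_Th + V_BE + (β+1)I_B·R_E, so I_B = (3.29 − 0.7) / (4.94 + 51×0.27) = 0.138 mA.
I_C = β·I_B = 50×0.138 = 6.92 mA, and I_E = (β+1)I_B = 7.06 mA.
V_CE = V_CC − I_C·R_C − I_E·R_E = 12 − 6.92×0.68 − 7.06×0.27 = 5.38 V.
V_CE = 5.38 V > 0.2 V confirms active-region operation.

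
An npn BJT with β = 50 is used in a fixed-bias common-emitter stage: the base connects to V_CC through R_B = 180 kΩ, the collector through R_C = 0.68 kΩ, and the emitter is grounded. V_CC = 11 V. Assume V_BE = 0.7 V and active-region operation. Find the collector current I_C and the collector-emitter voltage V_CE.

Base loop: V_CC = I_B·R_B + V_BE, so I_B = (11 − 0.7)/180 kΩ = 0.0572 mA.
In the active region I_C = β·I_B = 50 × 0.0572 = 2.86 mA.
Collector loop: V_CE = V_CC − I_C·R_C = 11 − 2.86×0.68 = 9.05 V.
Since V_CE = 9.05 V > V_CE(sat) ≈ 0.2 V, the transistor is in the active region as assumed.

I_C ≈ 2.9 mA, V_CE ≈ 9.1 V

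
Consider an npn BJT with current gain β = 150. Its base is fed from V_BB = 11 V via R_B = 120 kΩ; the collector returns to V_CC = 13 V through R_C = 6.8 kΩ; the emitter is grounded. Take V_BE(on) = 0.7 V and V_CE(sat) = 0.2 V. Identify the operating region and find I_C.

Assume active: I_B = (11 − 0.7)/120 = 0.0858 mA, giving I_C = β·I_B = 12.9 mA.
But then V_CE = 13 − 12.9×6.8 = -74.6 V < V_CE(sat) = 0.2 V — impossible in the active region.
So the transistor is saturated. With V_CE = 0.2 V, I_C = (V_CC − 0.2)/R_C = 12.8/6.8 = 1.88 mA.
Check: β·I_B = 12.9 mA > I_C = 1.88 mA, confirming saturation.

saturation; I_C ≈ 1.9 mA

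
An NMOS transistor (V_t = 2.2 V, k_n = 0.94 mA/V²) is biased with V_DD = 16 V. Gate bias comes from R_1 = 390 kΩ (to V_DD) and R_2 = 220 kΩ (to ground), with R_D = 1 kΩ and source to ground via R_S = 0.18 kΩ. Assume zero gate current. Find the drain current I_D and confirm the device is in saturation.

V_G = V_DD·R_2/(R_1+R_2) = 16×220/610 = 5.77 V.
Assume saturation: I_D = (k_n/2)(V_GS − V_t)² with V_GS = V_G − I_D·R_S = 5.77 − 0.18·I_D.
Substituting gives 0.0152·I_D² − 1.6·I_D + 5.99 = 0, with roots I_D = 3.88 or 101 mA.
The root I_D = 101 mA gives V_GS = -12.5 V ≤ V_t, so take I_D = 3.88 mA.
Then V_GS = 5.07 V and V_DS = V_DD − I_D(R_D+R_S) = 16 − 3.88×1.18 = 11.4 V.
Saturation requires V_DS ≥ V_GS − V_t = 2.87 V; 11.4 ≥ 2.87 ✓.

I_D ≈ 3.9 mA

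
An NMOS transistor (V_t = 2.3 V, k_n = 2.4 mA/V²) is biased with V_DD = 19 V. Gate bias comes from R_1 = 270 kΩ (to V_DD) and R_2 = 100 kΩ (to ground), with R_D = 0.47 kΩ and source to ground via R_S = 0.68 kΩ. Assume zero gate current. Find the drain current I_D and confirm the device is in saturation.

V_G = V_DD·R_2/(R_1+R_2) = 19×100/370 = 5.14 V.
Assume saturation: I_D = (k_n/2)(V_GS − V_t)² with V_GS = V_G − I_D·R_S = 5.14 − 0.68·I_D.
Substituting gives 0.555·I_D² − 5.63·I_D + 9.65 = 0, with roots I_D = 2.18 or 7.96 mA.
The root I_D = 7.96 mA gives V_GS = -0.275 V ≤ V_t, so take I_D = 2.18 mA.
Then V_GS = 3.65 V and V_DS = V_DD − I_D(R_D+R_S) = 19 − 2.18×1.15 = 16.5 V.
Saturation requires V_DS ≥ V_GS − V_t = 1.35 V; 16.5 ≥ 1.35 ✓.

I_D ≈ 2.2 mA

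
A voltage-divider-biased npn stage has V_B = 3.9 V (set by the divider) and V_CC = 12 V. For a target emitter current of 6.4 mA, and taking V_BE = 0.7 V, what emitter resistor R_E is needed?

V_E = V_B − V_BE = 3.9 − 0.7 = 3.2 V.
R_E = V_E / I_E = 3.2 / 6.4 = 0.5 kΩ.

R_E ≈ 0.5 kΩ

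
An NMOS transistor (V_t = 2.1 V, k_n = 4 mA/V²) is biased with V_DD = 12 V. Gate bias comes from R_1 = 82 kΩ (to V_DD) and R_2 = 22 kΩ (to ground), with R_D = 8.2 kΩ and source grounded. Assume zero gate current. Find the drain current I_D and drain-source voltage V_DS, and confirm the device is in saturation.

V_G = V_DD·R_2/(R_1+R_2) = 12×22/104 = 2.54 V. With the source grounded, V_GS = V_G = 2.54 V.
Assume saturation: I_D = (k_n/2)(V_GS − V_t)² = (4/2)×(2.54 − 2.1)² = 2×0.438² = 0.384 mA.
V_DS = V_DD − I_D·R_D = 12 − 0.384×8.2 = 8.85 V.
Saturation requires V_DS ≥ V_GS − V_t = 0.438 V; 8.85 ≥ 0.438 ✓.

I_D ≈ 0.38 mA, V_DS ≈ 8.8 V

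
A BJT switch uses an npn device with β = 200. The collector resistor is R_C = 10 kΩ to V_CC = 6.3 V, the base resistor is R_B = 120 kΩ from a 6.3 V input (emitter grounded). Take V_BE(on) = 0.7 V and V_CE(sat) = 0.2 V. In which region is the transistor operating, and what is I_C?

saturation; I_C ≈ 0.61 mA

Assume active: I_B = (6.3 − 0.7)/120 = 0.0467 mA, giving I_C = β·I_B = 9.33 mA.
But then V_CE = 6.3 − 9.33×10 = -87 V < V_CE(sat) = 0.2 V — impossible in the active region.
So the transistor is saturated. With V_CE = 0.2 V, I_C = (V_CC − 0.2)/R_C = 6.1/10 = 0.61 mA.
Check: β·I_B = 9.33 mA > I_C = 0.61 mA, confirming saturation.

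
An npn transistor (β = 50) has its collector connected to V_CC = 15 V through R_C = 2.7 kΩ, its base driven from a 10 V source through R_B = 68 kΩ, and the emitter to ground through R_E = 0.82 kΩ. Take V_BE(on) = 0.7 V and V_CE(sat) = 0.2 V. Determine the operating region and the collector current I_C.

saturation; I_C ≈ 4.2 mA

Assume active: I_B = (10 − 0.7)/(68 + 51×0.82) = 0.0847 mA, I_C = β·I_B = 4.23 mA.
Then V_CE = 15 − 4.23×2.7 − 4.32×0.82 = 0.0262 V < 0.2 V — the active assumption fails.
Re-solve with V_CE = 0.2 V. KCL at the emitter: V_E/R_E = (V_BB−0.7−V_E)/R_B + (V_CC−0.2−V_E)/R_C, giving V_E = 3.5 V.
I_C = (V_CC − 0.2 − V_E)/R_C = (14.8 − 3.5)/2.7 = 4.18 mA.
Check: I_B = (9.3 − 3.5)/68 = 0.0853 mA, and β·I_B = 4.26 mA > I_C, confirming saturation.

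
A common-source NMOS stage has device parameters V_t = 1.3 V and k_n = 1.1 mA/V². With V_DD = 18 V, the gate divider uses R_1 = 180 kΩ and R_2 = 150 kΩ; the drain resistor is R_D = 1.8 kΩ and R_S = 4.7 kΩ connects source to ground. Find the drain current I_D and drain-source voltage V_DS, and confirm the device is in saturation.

V_G = V_DD·R_2/(R_1+R_2) = 18×150/330 = 8.18 V.
Assume saturation: I_D = (k_n/2)(V_GS − V_t)² with V_GS = V_G − I_D·R_S = 8.18 − 4.7·I_D.
Substituting gives 12.1·I_D² − 36.6·I_D + 26 = 0, with roots I_D = 1.16 or 1.85 mA.
The root I_D = 1.85 mA gives V_GS = -0.536 V ≤ V_t, so take I_D = 1.16 mA.
Then V_GS = 2.75 V and V_DS = V_DD − I_D(R_D+R_S) = 18 − 1.16×6.5 = 10.5 V.
Saturation requires V_DS ≥ V_GS − V_t = 1.45 V; 10.5 ≥ 1.45 ✓.

I_D ≈ 1.2 mA, V_DS ≈ 10 V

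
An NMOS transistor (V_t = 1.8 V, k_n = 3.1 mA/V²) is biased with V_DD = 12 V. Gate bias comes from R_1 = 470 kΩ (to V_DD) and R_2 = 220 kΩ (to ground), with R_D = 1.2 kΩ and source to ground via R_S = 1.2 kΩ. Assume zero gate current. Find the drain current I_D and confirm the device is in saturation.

V_G = V_DD·R_2/(R_1+R_2) = 12×220/690 = 3.83 V.
Assume saturation: I_D = (k_n/2)(V_GS − V_t)² with V_GS = V_G − I_D·R_S = 3.83 − 1.2·I_D.
Substituting gives 2.23·I_D² − 8.54·I_D + 6.36 = 0, with roots I_D = 1.01 or 2.81 mA.
The root I_D = 2.81 mA gives V_GS = 0.453 V ≤ V_t, so take I_D = 1.01 mA.
Then V_GS = 2.61 V and V_DS = V_DD − I_D(R_D+R_S) = 12 − 1.01×2.4 = 9.57 V.
Saturation requires V_DS ≥ V_GS − V_t = 0.809 V; 9.57 ≥ 0.809 ✓.

I_D ≈ 1 mA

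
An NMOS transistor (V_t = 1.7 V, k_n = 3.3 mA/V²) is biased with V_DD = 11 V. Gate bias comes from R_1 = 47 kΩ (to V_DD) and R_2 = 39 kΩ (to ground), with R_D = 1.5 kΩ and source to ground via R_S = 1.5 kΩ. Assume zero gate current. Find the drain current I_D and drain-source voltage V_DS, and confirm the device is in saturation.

I_D ≈ 1.5 mA, V_DS ≈ 6.4 V

V_G = V_DD·R_2/(R_1+R_2) = 11×39/86 = 4.99 V.
Assume saturation: I_D = (k_n/2)(V_GS − V_t)² with V_GS = V_G − I_D·R_S = 4.99 − 1.5·I_D.
Substituting gives 3.71·I_D² − 17.3·I_D + 17.8 = 0, with roots I_D = 1.55 or 3.11 mA.
The root I_D = 3.11 mA gives V_GS = 0.328 V ≤ V_t, so take I_D = 1.55 mA.
Then V_GS = 2.67 V and V_DS = V_DD − I_D(R_D+R_S) = 11 − 1.55×3 = 6.36 V.
Saturation requires V_DS ≥ V_GS − V_t = 0.968 V; 6.36 ≥ 0.968 ✓.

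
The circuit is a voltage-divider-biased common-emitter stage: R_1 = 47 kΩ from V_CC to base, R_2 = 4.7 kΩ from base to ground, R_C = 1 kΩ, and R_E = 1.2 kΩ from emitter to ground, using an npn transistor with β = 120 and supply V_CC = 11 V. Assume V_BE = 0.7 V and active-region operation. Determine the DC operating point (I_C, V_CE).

Thevenize the base divider: V_Th = V_CC·R_2/(R_1+R_2) = 11×4.7/51.7 = 1 V, R_Th = R_1‖R_2 = 4.27 kΩ.
Base-emitter loop: V_Th = I_B·R_Th + V_BE + (β+1)I_B·R_E, so I_B = (1 − 0.7) / (4.27 + 121×1.2) = 0.00201 mA.
I_C = β·I_B = 120×0.00201 = 0.241 mA, and I_E = (β+1)I_B = 0.243 mA.
V_CE = V_CC − I_C·R_C − I_E·R_E = 11 − 0.241×1 − 0.243×1.2 = 10.5 V.
V_CE = 10.5 V > 0.2 V confirms active-region operation.

I_C ≈ 0.24 mA, V_CE ≈ 10 V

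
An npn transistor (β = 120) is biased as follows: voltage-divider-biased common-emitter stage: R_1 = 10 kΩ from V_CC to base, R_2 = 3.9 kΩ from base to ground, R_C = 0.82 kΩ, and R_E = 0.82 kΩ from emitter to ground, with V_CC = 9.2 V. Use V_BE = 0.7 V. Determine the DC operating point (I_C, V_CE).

Thevenize the base divider: V_Th = V_CC·R_2/(R_1+R_2) = 9.2×3.9/13.9 = 2.58 V, R_Th = R_1‖R_2 = 2.81 kΩ.
Base-emitter loop: V_Th = I_B·R_Th + V_BE + (β+1)I_B·R_E, so I_B = (2.58 − 0.7) / (2.81 + 121×0.82) = 0.0184 mA.
I_C = β·I_B = 120×0.0184 = 2.21 mA, and I_E = (β+1)I_B = 2.23 mA.
V_CE = V_CC − I_C·R_C − I_E·R_E = 9.2 − 2.21×0.82 − 2.23×0.82 = 5.56 V.
V_CE = 5.56 V > 0.2 V confirms active-region operation.

I_C ≈ 2.2 mA, V_CE ≈ 5.6 V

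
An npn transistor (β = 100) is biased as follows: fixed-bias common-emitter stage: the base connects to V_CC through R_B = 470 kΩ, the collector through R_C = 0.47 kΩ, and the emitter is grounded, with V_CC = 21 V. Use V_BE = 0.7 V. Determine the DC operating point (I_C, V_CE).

I_C ≈ 4.3 mA, V_CE ≈ 19 V

Base loop: V_CC = I_B·R_B + V_BE, so I_B = (21 − 0.7)/470 kΩ = 0.0432 mA.
In the active region I_C = β·I_B = 100 × 0.0432 = 4.32 mA.
Collector loop: V_CE = V_CC − I_C·R_C = 21 − 4.32×0.47 = 19 V.
Since V_CE = 19 V > V_CE(sat) ≈ 0.2 V, the transistor is in the active region as assumed.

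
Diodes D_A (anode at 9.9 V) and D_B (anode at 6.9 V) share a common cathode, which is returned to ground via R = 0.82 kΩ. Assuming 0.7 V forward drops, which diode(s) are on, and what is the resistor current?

Assume both conduct. Then node N would need to be at both 9.9−0.7 = 9.2 V and 6.9−0.7 = 6.2 V, which is impossible.
Assume only D_A conducts: V_N = 9.9 − 0.7 = 9.2 V, so I_R = 9.2/0.82 = 11.2 mA.
Check D_B: its anode-to-cathode voltage is 6.9 − 9.2 = -2.3 V < 0.7 V, so it is off. The assumption is consistent.

Only D_A conducts; I_R ≈ 11 mA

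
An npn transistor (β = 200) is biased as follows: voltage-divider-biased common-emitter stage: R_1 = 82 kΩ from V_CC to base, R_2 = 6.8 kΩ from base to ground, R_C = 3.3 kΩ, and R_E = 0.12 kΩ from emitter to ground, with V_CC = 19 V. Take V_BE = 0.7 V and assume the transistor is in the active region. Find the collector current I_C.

Thevenize the base divider: V_Th = V_CC·R_2/(R_1+R_2) = 19×6.8/88.8 = 1.45 V, R_Th = R_1‖R_2 = 6.28 kΩ.
Base-emitter loop: V_Th = I_B·R_Th + V_BE + (β+1)I_B·R_E, so I_B = (1.45 − 0.7) / (6.28 + 201×0.12) = 0.0248 mA.
I_C = β·I_B = 200×0.0248 = 4.97 mA, and I_E = (β+1)I_B = 4.99 mA.
V_CE = V_CC − I_C·R_C − I_E·R_E = 19 − 4.97×3.3 − 4.99×0.12 = 2.01 V.
V_CE = 2.01 V > 0.2 V confirms active-region operation.

I_C ≈ 5 mA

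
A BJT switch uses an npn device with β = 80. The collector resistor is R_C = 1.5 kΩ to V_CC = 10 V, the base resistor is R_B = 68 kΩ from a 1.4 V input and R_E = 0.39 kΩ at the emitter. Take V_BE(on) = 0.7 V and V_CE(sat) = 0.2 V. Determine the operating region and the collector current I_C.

active; I_C ≈ 0.56 mA

Assume active. Base-emitter loop: I_B = (V_BB − V_BE)/(R_B + (β+1)R_E) = (1.4 − 0.7)/(68 + 81×0.39) = 0.00703 mA.
I_C = β·I_B = 80×0.00703 = 0.562 mA.
V_CE = V_CC − I_C·R_C − I_E·R_E = 10 − 0.562×1.5 − 0.569×0.39 = 8.93 V > V_CE(sat), so the active-region assumption holds.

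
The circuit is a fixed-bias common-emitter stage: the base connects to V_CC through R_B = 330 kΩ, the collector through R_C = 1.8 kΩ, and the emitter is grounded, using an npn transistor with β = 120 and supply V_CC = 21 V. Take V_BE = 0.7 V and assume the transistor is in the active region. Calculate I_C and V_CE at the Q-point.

I_C ≈ 7.4 mA, V_CE ≈ 7.7 V

Base loop: V_CC = I_B·R_B + V_BE, so I_B = (21 − 0.7)/330 kΩ = 0.0615 mA.
In the active region I_C = β·I_B = 120 × 0.0615 = 7.38 mA.
Collector loop: V_CE = V_CC − I_C·R_C = 21 − 7.38×1.8 = 7.71 V.
Since V_CE = 7.71 V > V_CE(sat) ≈ 0.2 V, the transistor is in the active region as assumed.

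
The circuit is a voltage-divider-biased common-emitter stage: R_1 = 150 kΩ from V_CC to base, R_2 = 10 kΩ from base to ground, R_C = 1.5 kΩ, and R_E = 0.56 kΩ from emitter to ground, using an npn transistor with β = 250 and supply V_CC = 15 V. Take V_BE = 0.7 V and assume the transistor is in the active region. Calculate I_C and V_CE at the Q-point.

I_C ≈ 0.4 mA, V_CE ≈ 14 V

Thevenize the base divider: V_Th = V_CC·R_2/(R_1+R_2) = 15×10/160 = 0.938 V, R_Th = R_1‖R_2 = 9.38 kΩ.
Base-emitter loop: V_Th = I_B·R_Th + V_BE + (β+1)I_B·R_E, so I_B = (0.938 − 0.7) / (9.38 + 251×0.56) = 0.00158 mA.
I_C = β·I_B = 250×0.00158 = 0.396 mA, and I_E = (β+1)I_B = 0.398 mA.
V_CE = V_CC − I_C·R_C − I_E·R_E = 15 − 0.396×1.5 − 0.398×0.56 = 14.2 V.
V_CE = 14.2 V > 0.2 V confirms active-region operation.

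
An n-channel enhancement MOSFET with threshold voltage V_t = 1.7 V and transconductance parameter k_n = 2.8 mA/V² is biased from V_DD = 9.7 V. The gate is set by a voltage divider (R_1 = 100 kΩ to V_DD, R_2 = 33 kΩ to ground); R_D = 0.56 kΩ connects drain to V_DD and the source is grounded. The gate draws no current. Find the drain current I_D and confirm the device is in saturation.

V_G = V_DD·R_2/(R_1+R_2) = 9.7×33/133 = 2.41 V. With the source grounded, V_GS = V_G = 2.41 V.
Assume saturation: I_D = (k_n/2)(V_GS − V_t)² = (2.8/2)×(2.41 − 1.7)² = 1.4×0.707² = 0.699 mA.
V_DS = V_DD − I_D·R_D = 9.7 − 0.699×0.56 = 9.31 V.
Saturation requires V_DS ≥ V_GS − V_t = 0.707 V; 9.31 ≥ 0.707 ✓.

I_D ≈ 0.7 mA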